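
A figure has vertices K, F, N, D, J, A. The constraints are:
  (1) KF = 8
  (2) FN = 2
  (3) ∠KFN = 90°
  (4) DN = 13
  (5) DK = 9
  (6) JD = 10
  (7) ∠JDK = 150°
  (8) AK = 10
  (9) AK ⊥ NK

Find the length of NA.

Step 1: By the law of cosines on triangle NFK: NK² = 2² + 8² − 2·2·8·cos(90°) = 68, so NK = 2·√17.
Step 2: By the law of cosines on triangle NKA: NA² = (2·√17)² + 10² − 2·2·√17·10·cos(90°) = 168, so NA = 2·√42.

Therefore, the length of NA = 2·√42.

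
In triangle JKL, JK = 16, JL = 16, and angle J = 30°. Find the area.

Area = (1/2)(16)(16) sin(30°) = (1/2)(16)(16)(1/2) = 64

64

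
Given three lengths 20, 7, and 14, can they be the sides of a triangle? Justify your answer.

Yes.
The triangle inequality requires that the sum of any two sides exceeds the third.
Here 7 + 14 = 21 > 20, so the condition is met.

Yes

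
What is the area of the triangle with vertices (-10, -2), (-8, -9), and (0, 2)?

Using the Shoelace formula for a triangle:
Area = (1/2)|x0(y1 - y2) + x1(y2 - y0) + x2(y0 - y1)|
Area = (1/2)|-10(-9 - 2) + -8(2 - -2) + 0(-2 - -9)|
Area = (1/2)|110 + -32 + 0|
Area = (1/2)|78|
Area = (1/2)(78)
Area = 39

39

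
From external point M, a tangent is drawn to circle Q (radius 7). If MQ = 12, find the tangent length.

Let T be the point of tangency. Then QT ⊥ MT (radius ⊥ tangent).
In right triangle QTM: QM² = QT² + MT²
12² = 7² + MT²
MT² = 95, MT = sqrt(95)

sqrt(95)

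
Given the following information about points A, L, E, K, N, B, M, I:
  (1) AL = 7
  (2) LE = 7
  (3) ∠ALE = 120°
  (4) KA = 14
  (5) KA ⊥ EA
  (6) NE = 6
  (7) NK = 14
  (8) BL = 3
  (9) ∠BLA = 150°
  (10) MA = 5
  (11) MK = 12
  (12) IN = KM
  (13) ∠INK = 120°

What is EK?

Step 1: By the law of cosines on triangle ELA: EA² = 7² + 7² − 2·7·7·cos(120°) = 147, so EA = 7·√3.
Step 2: By the law of cosines on triangle EAK: EK² = (7·√3)² + 14² − 2·7·√3·14·cos(90°) = 343, so EK = 7·√7.

Therefore, the length of EK = 7·√7.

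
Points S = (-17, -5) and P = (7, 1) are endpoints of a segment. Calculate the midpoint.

M = ((x₁ + x₂)/2, (y₁ + y₂)/2)
= ((-17 + 7)/2, (-5 + 1)/2)
= (-10/2, -4/2) = (-5, -2)

(-5, -2)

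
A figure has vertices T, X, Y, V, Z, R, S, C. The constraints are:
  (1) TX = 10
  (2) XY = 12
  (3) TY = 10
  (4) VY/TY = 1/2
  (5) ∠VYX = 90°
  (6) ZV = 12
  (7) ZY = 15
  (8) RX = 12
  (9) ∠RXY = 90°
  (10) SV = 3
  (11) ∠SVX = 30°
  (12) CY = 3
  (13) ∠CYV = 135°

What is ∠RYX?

Step 1: By the law of cosines on triangle YXR: YR² = 12² + 12² − 2·12·12·cos(90°) = 288, so YR = 12·√2.
Step 2: By the inverse law of cosines on triangle RYX: cos(∠RYX) = ((12·√2)² + 12² − 12²) / (2·12·√2·12) = 288/407.29 = 0.7071, so ∠RYX = 45°.

Therefore, the measure of angle ∠RYX = 45°.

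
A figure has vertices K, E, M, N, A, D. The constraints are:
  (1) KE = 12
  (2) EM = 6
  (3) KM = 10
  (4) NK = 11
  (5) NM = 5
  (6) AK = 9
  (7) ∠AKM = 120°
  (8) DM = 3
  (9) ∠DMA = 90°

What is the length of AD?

Step 1: By the law of cosines on triangle AKM: AM² = 9² + 10² − 2·9·10·cos(120°) = 271, so AM ≈ 16.46.
Step 2: By the law of cosines on triangle AMD: AD² = 16.46² + 3² − 2·16.46·3·cos(90°) = 280, so AD = 2·√70.

Therefore, the length of AD = 2·√70.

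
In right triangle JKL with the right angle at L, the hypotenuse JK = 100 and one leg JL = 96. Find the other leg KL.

By the Pythagorean theorem: KL^2 = JK^2 - JL^2
KL^2 = 100^2 - 96^2 = 10000 - 9216 = 784
KL = sqrt(784) = 28

28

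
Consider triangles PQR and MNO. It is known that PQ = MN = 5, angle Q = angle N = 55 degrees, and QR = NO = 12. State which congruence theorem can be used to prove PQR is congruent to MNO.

The given information provides:
PQ = MN = 5, angle Q = angle N = 55 degrees, and QR = NO = 12
This matches the SAS congruence theorem.
Two pairs of corresponding sides and the included angle are equal (Side-Angle-Side).

SAS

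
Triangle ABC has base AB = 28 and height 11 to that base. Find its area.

Area = (1/2)(28)(11) = 154

154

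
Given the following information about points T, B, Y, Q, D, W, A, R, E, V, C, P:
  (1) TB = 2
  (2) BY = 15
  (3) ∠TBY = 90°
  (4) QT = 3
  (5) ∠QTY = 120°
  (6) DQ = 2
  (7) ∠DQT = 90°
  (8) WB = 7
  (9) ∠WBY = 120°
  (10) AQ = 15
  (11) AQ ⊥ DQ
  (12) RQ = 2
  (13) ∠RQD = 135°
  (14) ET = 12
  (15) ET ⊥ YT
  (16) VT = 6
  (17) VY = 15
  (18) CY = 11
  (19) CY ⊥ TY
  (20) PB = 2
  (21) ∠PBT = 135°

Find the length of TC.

Step 1: By the law of cosines on triangle TBY: TY² = 2² + 15² − 2·2·15·cos(90°) = 229, so TY ≈ 15.13.
Step 2: By the law of cosines on triangle TYC: TC² = 15.13² + 11² − 2·15.13·11·cos(90°) = 350, so TC = 5·√14.

Therefore, the length of TC = 5·√14.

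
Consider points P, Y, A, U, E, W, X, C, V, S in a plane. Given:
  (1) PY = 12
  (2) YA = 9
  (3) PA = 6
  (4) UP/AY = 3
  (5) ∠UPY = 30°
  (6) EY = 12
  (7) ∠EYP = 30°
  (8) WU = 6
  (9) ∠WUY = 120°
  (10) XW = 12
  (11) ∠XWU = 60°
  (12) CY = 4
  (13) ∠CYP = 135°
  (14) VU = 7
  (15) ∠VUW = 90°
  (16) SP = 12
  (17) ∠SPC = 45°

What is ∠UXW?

Step 1: By the law of cosines on triangle XWU: XU² = 12² + 6² − 2·12·6·cos(60°) = 108, so XU = 6·√3.
Step 2: By the inverse law of cosines on triangle UXW: cos(∠UXW) = ((6·√3)² + 12² − 6²) / (2·6·√3·12) = 216/249.42 = 0.866, so ∠UXW = 30°.

Therefore, the measure of angle ∠UXW = 30°.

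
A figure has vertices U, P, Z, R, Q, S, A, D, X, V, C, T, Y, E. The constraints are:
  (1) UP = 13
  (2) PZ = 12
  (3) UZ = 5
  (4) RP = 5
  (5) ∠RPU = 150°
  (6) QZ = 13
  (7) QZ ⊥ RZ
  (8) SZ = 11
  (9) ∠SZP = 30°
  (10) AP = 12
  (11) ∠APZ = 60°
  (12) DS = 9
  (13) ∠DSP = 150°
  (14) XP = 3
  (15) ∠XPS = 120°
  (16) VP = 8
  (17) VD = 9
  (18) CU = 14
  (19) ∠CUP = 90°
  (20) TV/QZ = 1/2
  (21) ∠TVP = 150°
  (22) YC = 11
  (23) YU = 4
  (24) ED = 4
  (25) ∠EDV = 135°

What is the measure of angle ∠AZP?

Step 1: By the law of cosines on triangle ZPA: ZA² = 12² + 12² − 2·12·12·cos(60°) = 144, so ZA = 12.
Step 2: By the inverse law of cosines on triangle AZP: cos(∠AZP) = (12² + 12² − 12²) / (2·12·12) = 144/288 = 0.5, so ∠AZP = 60°.

Therefore, the measure of angle ∠AZP = 60°.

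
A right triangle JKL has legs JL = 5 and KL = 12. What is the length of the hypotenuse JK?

In a right triangle, the square of the hypotenuse equals the sum of the squares of the two legs.
The legs are 5 and 12, so the hypotenuse = sqrt(25 + 144) = sqrt(169) = 13.

13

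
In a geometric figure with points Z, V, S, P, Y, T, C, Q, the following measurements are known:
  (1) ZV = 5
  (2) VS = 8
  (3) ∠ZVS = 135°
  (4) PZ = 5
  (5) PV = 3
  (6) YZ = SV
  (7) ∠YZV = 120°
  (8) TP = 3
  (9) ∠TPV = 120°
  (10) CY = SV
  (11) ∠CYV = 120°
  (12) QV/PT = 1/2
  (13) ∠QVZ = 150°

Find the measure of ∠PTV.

Step 1: By the law of cosines on triangle TPV: TV² = 3² + 3² − 2·3·3·cos(120°) = 27, so TV = 3·√3.
Step 2: By the inverse law of cosines on triangle PTV: cos(∠PTV) = (3² + (3·√3)² − 3²) / (2·3·3·√3) = 27/31.18 = 0.866, so ∠PTV = 30°.

Therefore, the measure of angle ∠PTV = 30°.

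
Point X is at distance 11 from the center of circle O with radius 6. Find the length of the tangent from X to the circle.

tangent = √(d² - r²) = √(11² - 6²) = √(121 - 36) = √85 = sqrt(85)

sqrt(85)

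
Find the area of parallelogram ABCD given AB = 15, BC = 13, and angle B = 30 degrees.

The area of a parallelogram equals the product of two adjacent sides times the sine of the included angle.
This is because the height equals 13 * sin(30°) = 13/2.
Area = 15 * 13/2 = 195/2

195/2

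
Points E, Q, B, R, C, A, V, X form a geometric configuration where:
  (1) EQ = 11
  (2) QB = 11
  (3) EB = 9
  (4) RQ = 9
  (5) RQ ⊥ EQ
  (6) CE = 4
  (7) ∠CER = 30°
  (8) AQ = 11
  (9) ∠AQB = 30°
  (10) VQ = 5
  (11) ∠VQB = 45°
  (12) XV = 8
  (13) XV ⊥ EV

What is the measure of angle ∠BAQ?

Step 1: By the law of cosines on triangle AQB: AB² = 11² + 11² − 2·11·11·cos(30°) = 32.42, so AB ≈ 5.69.
Step 2: By the inverse law of cosines on triangle BAQ: cos(∠BAQ) = (5.69² + 11² − 11²) / (2·5.69·11) = 32.42/125.27 = 0.2588, so ∠BAQ = 75°.

Therefore, the measure of angle ∠BAQ = 75°.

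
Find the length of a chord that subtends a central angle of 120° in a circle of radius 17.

Chord = 2(17) sin(60°) = 17*sqrt(3)

17*sqrt(3)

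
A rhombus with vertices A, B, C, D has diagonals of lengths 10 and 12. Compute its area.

Area of a rhombus = (d1 * d2) / 2
Area = (10 * 12) / 2
Area = 120 / 2
Area = 60

60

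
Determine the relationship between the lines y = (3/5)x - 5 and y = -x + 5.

Slope of line 1: m1 = 3/5
Slope of line 2: m2 = -1
m1 != m2 and m1*m2 = -3/5 != -1. Neither.

Neither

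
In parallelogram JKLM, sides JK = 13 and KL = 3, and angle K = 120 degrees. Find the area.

Area = 13 * 3 * sin(120°) = 39 * sqrt(3)/2 = 39*sqrt(3)/2

39*sqrt(3)/2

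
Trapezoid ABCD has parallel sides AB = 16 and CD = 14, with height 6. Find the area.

A trapezoid's area equals the midsegment times the height.
The midsegment is (16 + 14) / 2 = 15.
Area = 15 * 6 = 90.

90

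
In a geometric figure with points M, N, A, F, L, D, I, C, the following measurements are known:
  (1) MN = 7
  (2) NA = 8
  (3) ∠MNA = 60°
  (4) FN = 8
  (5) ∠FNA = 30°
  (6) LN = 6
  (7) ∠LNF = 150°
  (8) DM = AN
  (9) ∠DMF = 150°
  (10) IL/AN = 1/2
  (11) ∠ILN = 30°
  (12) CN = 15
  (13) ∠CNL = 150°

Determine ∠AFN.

Step 1: By the law of cosines on triangle FNA: FA² = 8² + 8² − 2·8·8·cos(30°) = 17.15, so FA ≈ 4.14.
Step 2: By the inverse law of cosines on triangle AFN: cos(∠AFN) = (4.14² + 8² − 8²) / (2·4.14·8) = 17.15/66.26 = 0.2588, so ∠AFN = 75°.

Therefore, the measure of angle ∠AFN = 75°.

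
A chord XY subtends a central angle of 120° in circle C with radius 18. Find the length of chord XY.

Chord = 2(18) sin(60°) = 18*sqrt(3)

18*sqrt(3)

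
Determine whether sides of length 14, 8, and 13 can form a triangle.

Sort the sides: 8, 13, 14.
It suffices to check that the sum of the two smallest exceeds the largest:
8 + 13 = 21 > 14. ✓
Yes, a valid triangle can be formed.

Yes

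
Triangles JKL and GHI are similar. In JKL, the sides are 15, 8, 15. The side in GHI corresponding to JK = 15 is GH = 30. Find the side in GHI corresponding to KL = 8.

k = 30/15 = 2. HI = 2 * 8 = 16.

16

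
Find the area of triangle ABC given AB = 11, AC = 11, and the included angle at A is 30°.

When two sides and the included angle are known, the area formula is (1/2)ab sin(C).
The height from one side to the opposite vertex is 11 sin(30°) = 11/2.
Area = (1/2) * 11 * 11/2 = 121/4.

121/4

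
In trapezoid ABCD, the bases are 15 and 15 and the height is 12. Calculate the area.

Area = (15 + 15) * 12 / 2 = 360 / 2 = 180

180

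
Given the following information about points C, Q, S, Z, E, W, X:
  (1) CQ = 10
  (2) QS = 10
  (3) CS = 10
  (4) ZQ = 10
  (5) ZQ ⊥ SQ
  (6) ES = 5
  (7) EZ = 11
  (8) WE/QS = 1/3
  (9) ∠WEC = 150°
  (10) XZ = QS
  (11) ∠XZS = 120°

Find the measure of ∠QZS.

Step 1: By the law of cosines on triangle ZQS: ZS² = 10² + 10² − 2·10·10·cos(90°) = 200, so ZS = 10·√2.
Step 2: By the inverse law of cosines on triangle QZS: cos(∠QZS) = (10² + (10·√2)² − 10²) / (2·10·10·√2) = 200/282.84 = 0.7071, so ∠QZS = 45°.

Therefore, the measure of angle ∠QZS = 45°.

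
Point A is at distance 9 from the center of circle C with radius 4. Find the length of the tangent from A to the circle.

Let T be the point of tangency. Then CT ⊥ AT (radius ⊥ tangent).
In right triangle CTA: CA² = CT² + AT²
9² = 4² + AT²
AT² = 65, AT = sqrt(65)

sqrt(65)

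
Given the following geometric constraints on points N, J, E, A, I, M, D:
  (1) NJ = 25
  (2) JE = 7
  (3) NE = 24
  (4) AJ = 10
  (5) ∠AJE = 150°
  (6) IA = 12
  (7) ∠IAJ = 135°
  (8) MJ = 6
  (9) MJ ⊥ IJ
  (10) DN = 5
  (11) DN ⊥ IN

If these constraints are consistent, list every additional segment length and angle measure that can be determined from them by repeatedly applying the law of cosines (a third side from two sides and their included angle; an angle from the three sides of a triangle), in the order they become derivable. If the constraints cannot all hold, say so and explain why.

The constraints are consistent. Derivable facts, in order:
After 1 step:
- EA ≈ 16.44
- JI ≈ 20.34
- ∠EJN = 73.74°
- ∠ENJ = 16.26°
- ∠JEN = 90°
After 2 steps:
- IM ≈ 21.21
- ∠AEJ = 17.71°
- ∠AIJ = 20.34°
- ∠AJI = 24.66°
- ∠EAJ = 12.29°
After 3 steps:
- ∠IMJ = 73.56°
- ∠JIM = 16.44°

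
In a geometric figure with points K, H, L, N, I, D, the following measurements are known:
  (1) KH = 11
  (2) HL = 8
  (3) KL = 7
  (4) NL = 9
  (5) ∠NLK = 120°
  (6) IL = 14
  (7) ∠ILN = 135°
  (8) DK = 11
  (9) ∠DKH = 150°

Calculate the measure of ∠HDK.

Step 1: By the law of cosines on triangle DKH: DH² = 11² + 11² − 2·11·11·cos(150°) = 451.58, so DH ≈ 21.25.
Step 2: By the inverse law of cosines on triangle HDK: cos(∠HDK) = (21.25² + 11² − 11²) / (2·21.25·11) = 451.58/467.51 = 0.9659, so ∠HDK = 15°.

Therefore, the measure of angle ∠HDK = 15°.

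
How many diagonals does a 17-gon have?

The number of diagonals in an n-gon is n(n - 3)/2.
For n = 17: 17(17 - 3)/2 = 17 × 14 / 2 = 119.

119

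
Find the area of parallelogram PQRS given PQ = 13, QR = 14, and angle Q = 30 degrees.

Area = 13 * 14 * sin(30°) = 182 * 1/2 = 91

91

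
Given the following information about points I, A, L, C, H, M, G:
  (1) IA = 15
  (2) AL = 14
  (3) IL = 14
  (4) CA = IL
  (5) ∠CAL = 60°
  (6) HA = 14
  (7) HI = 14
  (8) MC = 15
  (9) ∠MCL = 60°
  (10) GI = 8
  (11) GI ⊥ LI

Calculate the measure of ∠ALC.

From the given relations: CA = IL = 14.
Step 1: By the law of cosines on triangle LAC: LC² = 14² + 14² − 2·14·14·cos(60°) = 196, so LC = 14.
Step 2: By the inverse law of cosines on triangle ALC: cos(∠ALC) = (14² + 14² − 14²) / (2·14·14) = 196/392 = 0.5, so ∠ALC = 60°.

Therefore, the measure of angle ∠ALC = 60°.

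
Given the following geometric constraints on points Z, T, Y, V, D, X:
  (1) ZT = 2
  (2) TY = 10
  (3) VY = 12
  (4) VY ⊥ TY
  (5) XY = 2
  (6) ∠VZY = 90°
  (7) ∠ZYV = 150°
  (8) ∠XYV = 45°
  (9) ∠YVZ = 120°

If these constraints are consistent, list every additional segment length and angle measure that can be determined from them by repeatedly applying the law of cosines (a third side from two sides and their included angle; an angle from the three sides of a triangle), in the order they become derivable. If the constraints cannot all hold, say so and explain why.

These constraints are not satisfiable: (6), (7) and (9) are the three interior angles of triangle VZY, which must sum to 180°, but 90° + 150° + 120° = 360°. No planar figure meets all of them, so nothing further can be derived.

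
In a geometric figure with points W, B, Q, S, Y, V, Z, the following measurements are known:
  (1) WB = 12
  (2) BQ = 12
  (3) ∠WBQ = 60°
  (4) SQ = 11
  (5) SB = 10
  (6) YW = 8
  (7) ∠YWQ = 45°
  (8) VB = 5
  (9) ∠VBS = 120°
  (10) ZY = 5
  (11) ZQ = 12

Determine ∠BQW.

Step 1: By the law of cosines on triangle QBW: QW² = 12² + 12² − 2·12·12·cos(60°) = 144, so QW = 12.
Step 2: By the inverse law of cosines on triangle BQW: cos(∠BQW) = (12² + 12² − 12²) / (2·12·12) = 144/288 = 0.5, so ∠BQW = 60°.

Therefore, the measure of angle ∠BQW = 60°.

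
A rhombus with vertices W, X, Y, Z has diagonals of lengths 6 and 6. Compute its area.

Area = (6 * 6) / 2 = 36 / 2 = 18

18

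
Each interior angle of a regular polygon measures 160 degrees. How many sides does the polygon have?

The exterior angle is the supplement of the interior angle: 180 - 160 = 20 degrees.
Since the exterior angles of any convex polygon sum to 360 degrees, the number of sides is 360 / 20 = 18.

18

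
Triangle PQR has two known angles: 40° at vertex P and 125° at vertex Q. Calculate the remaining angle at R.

angle R = 180 - 40 - 125 = 15 degrees.

15 degrees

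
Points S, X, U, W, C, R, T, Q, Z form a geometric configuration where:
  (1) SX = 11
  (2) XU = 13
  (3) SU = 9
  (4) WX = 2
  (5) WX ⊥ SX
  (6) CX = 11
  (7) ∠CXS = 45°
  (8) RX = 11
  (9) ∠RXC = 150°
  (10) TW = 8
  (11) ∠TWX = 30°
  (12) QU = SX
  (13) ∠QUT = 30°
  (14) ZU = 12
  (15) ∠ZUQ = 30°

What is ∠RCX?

Step 1: By the law of cosines on triangle CXR: CR² = 11² + 11² − 2·11·11·cos(150°) = 451.58, so CR ≈ 21.25.
Step 2: By the inverse law of cosines on triangle RCX: cos(∠RCX) = (21.25² + 11² − 11²) / (2·21.25·11) = 451.58/467.51 = 0.9659, so ∠RCX = 15°.

Therefore, the measure of angle ∠RCX = 15°.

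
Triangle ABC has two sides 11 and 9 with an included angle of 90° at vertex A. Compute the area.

Area = (1/2) * AB * AC * sin(A)
Area = (1/2) * 11 * 9 * sin(90°)
Area = (1/2) * 11 * 9 * 1
Area = 99/2

99/2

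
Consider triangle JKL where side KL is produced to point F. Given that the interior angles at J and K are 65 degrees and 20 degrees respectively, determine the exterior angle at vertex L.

Exterior angle = 65 + 20 = 85 degrees (exterior angle theorem).

85 degrees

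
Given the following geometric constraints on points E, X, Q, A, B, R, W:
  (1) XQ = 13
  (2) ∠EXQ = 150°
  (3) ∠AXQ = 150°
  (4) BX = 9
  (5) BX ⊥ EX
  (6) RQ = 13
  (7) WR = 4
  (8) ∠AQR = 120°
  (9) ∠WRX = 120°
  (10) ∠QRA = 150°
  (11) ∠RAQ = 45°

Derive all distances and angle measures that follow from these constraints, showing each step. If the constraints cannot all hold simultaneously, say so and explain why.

These constraints are not satisfiable: (8), (10) and (11) are the three interior angles of triangle AQR, which must sum to 180°, but 120° + 150° + 45° = 315°. No planar figure meets all of them, so nothing further can be derived.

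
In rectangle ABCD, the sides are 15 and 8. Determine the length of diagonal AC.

Using the Pythagorean theorem:
d² = 15² + 8² = 225 + 64 = 289
d = sqrt(289) = 17

17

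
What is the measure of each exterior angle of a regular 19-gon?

Each exterior angle of a regular n-gon is 360 / n.
For n = 19: 360 / 19 = 360/19 degrees.

360/19 degrees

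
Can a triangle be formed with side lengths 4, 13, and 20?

No.
The triangle inequality is violated: 4 + 13 = 17 ≤ 20.
These lengths cannot form a triangle.

No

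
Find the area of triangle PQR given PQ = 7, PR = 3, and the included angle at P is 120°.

Area = (1/2)(7)(3) sin(120°) = (1/2)(7)(3)(sqrt(3)/2) = 21*sqrt(3)/4

21*sqrt(3)/4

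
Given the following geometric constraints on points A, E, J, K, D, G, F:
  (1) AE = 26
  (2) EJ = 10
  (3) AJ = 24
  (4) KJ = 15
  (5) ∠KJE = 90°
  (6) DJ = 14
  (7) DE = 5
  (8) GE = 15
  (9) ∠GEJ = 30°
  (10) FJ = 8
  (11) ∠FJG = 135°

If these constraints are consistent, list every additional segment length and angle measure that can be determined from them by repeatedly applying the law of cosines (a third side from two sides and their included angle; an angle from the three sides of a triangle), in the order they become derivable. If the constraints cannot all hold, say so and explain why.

The constraints are consistent. Derivable facts, in order:
After 1 step:
- EK = 5·√13
- JG ≈ 8.07
- ∠AEJ = 67.38°
- ∠AJE = 90°
- ∠DEJ = 135.23°
- ∠DJE = 14.57°
- ∠EAJ = 22.62°
- ∠EDJ = 30.2°
After 2 steps:
- GF ≈ 14.85
- ∠EGJ = 38.26°
- ∠EJG = 111.74°
- ∠EKJ = 33.69°
- ∠JEK = 56.31°
After 3 steps:
- ∠FGJ = 22.39°
- ∠GFJ = 22.61°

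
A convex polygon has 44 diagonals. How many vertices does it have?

Using d = n(n - 3)/2, we solve 44 = n(n - 3)/2.
So n(n - 3) = 88.
Testing n = 11: 11 * 8 = 88 = 88. Correct.
The polygon has 11 sides.

11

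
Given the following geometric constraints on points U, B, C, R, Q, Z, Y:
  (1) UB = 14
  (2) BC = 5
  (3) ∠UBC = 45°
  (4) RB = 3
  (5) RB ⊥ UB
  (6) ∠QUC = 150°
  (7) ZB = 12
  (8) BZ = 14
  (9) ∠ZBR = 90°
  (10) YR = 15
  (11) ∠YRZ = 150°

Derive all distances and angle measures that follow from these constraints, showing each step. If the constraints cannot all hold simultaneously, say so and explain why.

These constraints are not satisfiable: (7) ZB = 12 and (8) BZ = 14 assign two different lengths to the same segment. No planar figure meets all of them, so nothing further can be derived.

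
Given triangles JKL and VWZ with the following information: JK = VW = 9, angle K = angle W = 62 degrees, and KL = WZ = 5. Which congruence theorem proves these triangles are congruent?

The given information matches SAS: Two pairs of corresponding sides and the included angle are equal (Side-Angle-Side).

SAS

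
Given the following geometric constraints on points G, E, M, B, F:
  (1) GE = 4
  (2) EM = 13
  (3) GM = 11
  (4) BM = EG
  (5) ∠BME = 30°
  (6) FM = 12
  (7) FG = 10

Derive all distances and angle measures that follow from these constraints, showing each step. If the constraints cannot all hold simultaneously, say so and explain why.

The constraints are consistent.

From the given relations:
  BM = EG = 4

Step 1: From EM = 13, MB = 4, and ∠EMB = 30°, by the law of cosines:
  EB² = EM² + MB² - 2·EM·MB·cos(30°) = 169 + 16 - 90.07 = 94.93
  EB ≈ 9.74

Step 2: From GE = 4, GM = 11, EM = 13, by the inverse law of cosines:
  cos(∠EGM) = (GE² + GM² - EM²) / (2·GE·GM)
  ∠EGM = 111.32°

Step 3: From GF = 10, GM = 11, FM = 12, by the inverse law of cosines:
  cos(∠FGM) = (GF² + GM² - FM²) / (2·GF·GM)
  ∠FGM = 69.51°

Step 4: From EG = 4, EM = 13, GM = 11, by the inverse law of cosines:
  cos(∠GEM) = (EG² + EM² - GM²) / (2·EG·EM)
  ∠GEM = 52.02°

Step 5: From ME = 13, MG = 11, EG = 4, by the inverse law of cosines:
  cos(∠EMG) = (ME² + MG² - EG²) / (2·ME·MG)
  ∠EMG = 16.66°

Step 6: From MF = 12, MG = 11, FG = 10, by the inverse law of cosines:
  cos(∠FMG) = (MF² + MG² - FG²) / (2·MF·MG)
  ∠FMG = 51.32°

Step 7: From FG = 10, FM = 12, GM = 11, by the inverse law of cosines:
  cos(∠GFM) = (FG² + FM² - GM²) / (2·FG·FM)
  ∠GFM = 59.17°

Step 8: From EB = 9.74, EM = 13, BM = 4, by the inverse law of cosines:
  cos(∠BEM) = (EB² + EM² - BM²) / (2·EB·EM)
  ∠BEM = 11.85°

Step 9: From BE = 9.74, BM = 4, EM = 13, by the inverse law of cosines:
  cos(∠EBM) = (BE² + BM² - EM²) / (2·BE·BM)
  ∠EBM = 138.15°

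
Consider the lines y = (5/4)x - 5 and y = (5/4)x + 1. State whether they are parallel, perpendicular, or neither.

Slope of line 1: m1 = 5/4
Slope of line 2: m2 = 5/4
Two lines are parallel if and only if they have equal slopes (or both are vertical).
Here m1 = m2 = 5/4, confirming the lines are parallel.

Parallel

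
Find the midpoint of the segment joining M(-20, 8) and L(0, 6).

The midpoint is the point halfway along the segment.
Move half the horizontal distance: -20 + (0 - -20)/2 = -20 + 20/2 = -10
Move half the vertical distance: 8 + (6 - 8)/2 = 8 + -2/2 = 7
Midpoint = (-10, 7)

(-10, 7)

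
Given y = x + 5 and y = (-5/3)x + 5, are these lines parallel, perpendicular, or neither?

Slope of line 1: m1 = 1
Slope of line 2: m2 = -5/3
For parallel lines we need equal slopes: 1 != -5/3.
For perpendicular lines we need m1*m2 = -1: (1)(-5/3) = -5/3 != -1.
Since neither condition holds, the lines are neither parallel nor perpendicular.

Neither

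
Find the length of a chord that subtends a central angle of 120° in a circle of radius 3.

Chord = 2(3) sin(60°) = 3*sqrt(3)

3*sqrt(3)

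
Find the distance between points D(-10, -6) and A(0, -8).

The horizontal distance is |0 - -10| = 10 and the vertical distance is |-8 - -6| = 2.
By the Pythagorean theorem, d = sqrt(10^2 + 2^2) = sqrt(104) = 2*sqrt(26).

2*sqrt(26)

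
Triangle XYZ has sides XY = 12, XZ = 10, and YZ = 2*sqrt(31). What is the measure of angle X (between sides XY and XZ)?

When all three sides of a triangle are known, the law of cosines can be rearranged to find any angle.
cos(C) = (a² + b² - c²) / (2ab) gives cos(X) = 1/2.
Taking the inverse cosine: X = 60°.

60°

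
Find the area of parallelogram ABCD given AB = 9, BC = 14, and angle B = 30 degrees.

Area = 9 * 14 * sin(30°) = 126 * 1/2 = 63

63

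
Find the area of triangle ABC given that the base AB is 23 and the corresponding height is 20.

Area = (1/2)(23)(20) = 230

230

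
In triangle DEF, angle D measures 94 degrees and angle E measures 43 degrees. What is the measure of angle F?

angle F = 180 - 94 - 43 = 43 degrees.

43 degrees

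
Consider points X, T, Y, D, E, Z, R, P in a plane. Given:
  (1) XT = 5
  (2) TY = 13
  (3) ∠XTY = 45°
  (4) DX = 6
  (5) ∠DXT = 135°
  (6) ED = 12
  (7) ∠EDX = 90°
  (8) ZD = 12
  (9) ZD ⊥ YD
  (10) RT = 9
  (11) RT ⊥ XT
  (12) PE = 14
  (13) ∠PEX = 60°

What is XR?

Step 1: By the law of cosines on triangle XTR: XR² = 5² + 9² − 2·5·9·cos(90°) = 106, so XR = √106.

Therefore, the length of XR = √106.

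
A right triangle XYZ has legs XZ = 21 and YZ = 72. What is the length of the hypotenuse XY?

In a right triangle, the square of the hypotenuse equals the sum of the squares of the two legs.
The legs are 21 and 72, so the hypotenuse = sqrt(441 + 5184) = sqrt(5625) = 75.

75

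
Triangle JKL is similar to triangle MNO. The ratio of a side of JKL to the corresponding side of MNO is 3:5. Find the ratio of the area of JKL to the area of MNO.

The ratio of areas of similar triangles equals the square of the side ratio.
Side ratio = 3:5
Area ratio = (3/5)^2 = 9/25 = 9:25

9:25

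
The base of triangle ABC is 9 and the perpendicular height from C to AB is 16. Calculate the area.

Area = (1/2)(9)(16) = 72

72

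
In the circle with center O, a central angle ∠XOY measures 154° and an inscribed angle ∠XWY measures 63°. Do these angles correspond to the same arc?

By the inscribed angle theorem, the inscribed angle for a central angle of 154° should be 154° / 2 = 77°.
The given inscribed angle is 63°, which does not equal 77°.
Therefore, no, they do not correspond to the same arc.

No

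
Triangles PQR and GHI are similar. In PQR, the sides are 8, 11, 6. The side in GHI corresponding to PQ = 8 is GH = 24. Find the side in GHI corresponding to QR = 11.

k = 24/8 = 3. HI = 3 * 11 = 33.

33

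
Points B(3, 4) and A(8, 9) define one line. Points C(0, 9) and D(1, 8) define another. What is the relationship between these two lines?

Slope of line 1: m1 = (9 - 4)/(8 - 3) = 5/5 = 1
Slope of line 2: m2 = (8 - 9)/(1 - 0) = -1/1 = -1
m1 * m2 = -1, so perpendicular.

Perpendicular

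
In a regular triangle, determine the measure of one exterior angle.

Each exterior angle of a regular n-gon is 360 / n.
For n = 3: 360 / 3 = 120 degrees.

120 degrees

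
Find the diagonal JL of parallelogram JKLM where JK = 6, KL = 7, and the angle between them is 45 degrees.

Law of cosines: d^2 = 6^2 + 7^2 - 2(6)(7)cos(45°) = 85 - 42*sqrt(2), so d = sqrt(85 - 42*sqrt(2)).

sqrt(85 - 42*sqrt(2))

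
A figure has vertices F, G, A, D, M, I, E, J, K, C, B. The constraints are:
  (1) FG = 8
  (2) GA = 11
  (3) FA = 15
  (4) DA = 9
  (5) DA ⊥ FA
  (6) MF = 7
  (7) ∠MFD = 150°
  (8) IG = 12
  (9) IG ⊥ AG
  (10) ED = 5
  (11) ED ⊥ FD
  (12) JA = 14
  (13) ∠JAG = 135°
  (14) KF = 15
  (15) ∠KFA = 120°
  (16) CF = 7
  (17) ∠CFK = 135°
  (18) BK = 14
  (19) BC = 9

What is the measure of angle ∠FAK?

Step 1: By the law of cosines on triangle AFK: AK² = 15² + 15² − 2·15·15·cos(120°) = 675, so AK = 15·√3.
Step 2: By the inverse law of cosines on triangle FAK: cos(∠FAK) = (15² + (15·√3)² − 15²) / (2·15·15·√3) = 675/779.42 = 0.866, so ∠FAK = 30°.

Therefore, the measure of angle ∠FAK = 30°.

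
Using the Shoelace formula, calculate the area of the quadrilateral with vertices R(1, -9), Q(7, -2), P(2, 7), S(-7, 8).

The Shoelace formula works by pairing each vertex with the next (cycling back to the first).
For each pair, compute x_i*y_(i+1) - x_(i+1)*y_i:
  (1*-2 - 7*-9) = 61
  (7*7 - 2*-2) = 53
  (2*8 - -7*7) = 65
  (-7*-9 - 1*8) = 55
Taking half the absolute value of the total: Area = (1/2)(234) = 117.

117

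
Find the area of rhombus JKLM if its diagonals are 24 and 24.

The diagonals of a rhombus divide it into four right triangles.
Each triangle has legs 24/ 2 = 12 and 24/2 = 12, so each has area (1/2)*12*12 = 72.
Four such triangles give total area = (d1 * d2) / 2 = 288.

288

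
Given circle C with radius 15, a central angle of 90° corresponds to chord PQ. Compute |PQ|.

Chord length = 2r sin(θ/2)
= 2 × 15 × sin(90°/2)
= 2 × 15 × sin(45°)
= 15*sqrt(2)

15*sqrt(2)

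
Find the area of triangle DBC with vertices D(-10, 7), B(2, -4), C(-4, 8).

The Shoelace formula computes the area from vertex coordinates by summing cross products.
For vertices (-10,7), (2,-4), (-4,8):
Signed sum = -10*-4 - 2*7 + 2*8 - -4*-4 + -4*7 - -10*8
= 26 + 0 + 52 = 78
Area = (1/2)|78| = 39.

39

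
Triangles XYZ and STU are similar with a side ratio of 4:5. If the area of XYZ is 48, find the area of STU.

The ratio of areas of similar triangles = (side ratio)^2.
Side ratio = 4:5, so area ratio = 16:25.
Area of STU / Area of XYZ = 25/16
Area of STU = 48 * 25/16 = 75

75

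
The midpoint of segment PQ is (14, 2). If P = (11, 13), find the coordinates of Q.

Using the midpoint formula: M = ((x1 + x2)/2, (y1 + y2)/2)
We know M = (14, 2) and P = (11, 13)
For x: 14 = (11 + x2)/2, so x2 = 2*14 - 11 = 17
For y: 2 = (13 + y2)/2, so y2 = 2*2 - 13 = -9
Q = (17, -9)

(17, -9)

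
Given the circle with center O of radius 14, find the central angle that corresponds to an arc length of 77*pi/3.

The full circumference is 2πr = 28*pi.
The arc is 77*pi/3 / 28*pi = 11/12 of the full circle.
So the central angle = 11/12 × 360° = 330°.

330°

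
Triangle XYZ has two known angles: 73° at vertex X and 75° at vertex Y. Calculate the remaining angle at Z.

By the triangle angle sum property, the three interior angles of any triangle add up to 180°.
We know angle X = 73° and angle Y = 75°, so their sum is 148°.
Therefore angle Z = 180° - 148° = 32°.

32 degrees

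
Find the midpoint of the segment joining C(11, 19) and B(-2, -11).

M = ((x₁ + x₂)/2, (y₁ + y₂)/2)
= ((11 + -2)/2, (19 + -11)/2)
= (9/2, 8/2) = (9/2, 4)

(9/2, 4)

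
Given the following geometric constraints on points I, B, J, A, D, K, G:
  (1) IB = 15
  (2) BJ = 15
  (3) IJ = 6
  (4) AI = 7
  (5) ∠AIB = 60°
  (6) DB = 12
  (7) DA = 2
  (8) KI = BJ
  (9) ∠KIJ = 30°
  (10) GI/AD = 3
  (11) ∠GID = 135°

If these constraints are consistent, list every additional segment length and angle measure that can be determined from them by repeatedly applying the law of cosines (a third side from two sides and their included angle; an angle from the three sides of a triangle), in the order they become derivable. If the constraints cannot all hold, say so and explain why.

The constraints are consistent. Derivable facts, in order:
After 1 step:
- BA = 13
- JK ≈ 10.25
- ∠BIJ = 78.46°
- ∠BJI = 78.46°
- ∠IBJ = 23.07°
After 2 steps:
- ∠ABD = 7.95°
- ∠ABI = 27.8°
- ∠ADB = 115.94°
- ∠BAD = 56.1°
- ∠BAI = 92.2°
- ∠IJK = 132.99°
- ∠IKJ = 17.01°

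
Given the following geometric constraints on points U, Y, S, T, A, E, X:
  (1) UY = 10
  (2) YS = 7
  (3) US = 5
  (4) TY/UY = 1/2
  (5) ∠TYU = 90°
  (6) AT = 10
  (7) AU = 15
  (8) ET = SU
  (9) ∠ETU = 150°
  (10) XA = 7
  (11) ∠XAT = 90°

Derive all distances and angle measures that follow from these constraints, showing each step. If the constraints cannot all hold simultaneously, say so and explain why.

The constraints are consistent.

From the given relations:
  TY = 1/2·UY = 1/2·10 = 5
  ET = SU = 5

Step 1: From UY = 10, YT = 5, and ∠UYT = 90°, by the law of cosines:
  UT² = UY² + YT² - 2·UY·YT·cos(90°) = 100 + 25 - 0 = 125
  UT = 5·√5

Step 2: From TA = 10, AX = 7, and ∠TAX = 90°, by the law of cosines:
  TX² = TA² + AX² - 2·TA·AX·cos(90°) = 100 + 49 - 0 = 149
  TX = √149

Step 3: From US = 5, UY = 10, SY = 7, by the inverse law of cosines:
  cos(∠SUY) = (US² + UY² - SY²) / (2·US·UY)
  ∠SUY = 40.54°

Step 4: From YS = 7, YU = 10, SU = 5, by the inverse law of cosines:
  cos(∠SYU) = (YS² + YU² - SU²) / (2·YS·YU)
  ∠SYU = 27.66°

Step 5: From SU = 5, SY = 7, UY = 10, by the inverse law of cosines:
  cos(∠USY) = (SU² + SY² - UY²) / (2·SU·SY)
  ∠USY = 111.8°

Step 6: From UT = 5·√5, TE = 5, and ∠UTE = 150°, by the law of cosines:
  UE² = UT² + TE² - 2·UT·TE·cos(150°) = 125 + 25 + 96.82 = 246.8
  UE ≈ 15.71

Step 7: From UA = 15, UT = 5·√5, AT = 10, by the inverse law of cosines:
  cos(∠AUT) = (UA² + UT² - AT²) / (2·UA·UT)
  ∠AUT = 41.81°

Step 8: From UT = 5·√5, UY = 10, TY = 5, by the inverse law of cosines:
  cos(∠TUY) = (UT² + UY² - TY²) / (2·UT·UY)
  ∠TUY = 26.57°

Step 9: From TA = 10, TU = 5·√5, AU = 15, by the inverse law of cosines:
  cos(∠ATU) = (TA² + TU² - AU²) / (2·TA·TU)
  ∠ATU = 90°

Step 10: From TA = 10, TX = √149, AX = 7, by the inverse law of cosines:
  cos(∠ATX) = (TA² + TX² - AX²) / (2·TA·TX)
  ∠ATX = 34.99°

Step 11: From TU = 5·√5, TY = 5, UY = 10, by the inverse law of cosines:
  cos(∠UTY) = (TU² + TY² - UY²) / (2·TU·TY)
  ∠UTY = 63.43°

Step 12: From AT = 10, AU = 15, TU = 5·√5, by the inverse law of cosines:
  cos(∠TAU) = (AT² + AU² - TU²) / (2·AT·AU)
  ∠TAU = 48.19°

Step 13: From XA = 7, XT = √149, AT = 10, by the inverse law of cosines:
  cos(∠AXT) = (XA² + XT² - AT²) / (2·XA·XT)
  ∠AXT = 55.01°

Step 14: From UE = 15.71, UT = 5·√5, ET = 5, by the inverse law of cosines:
  cos(∠EUT) = (UE² + UT² - ET²) / (2·UE·UT)
  ∠EUT = 9.16°

Step 15: From ET = 5, EU = 15.71, TU = 5·√5, by the inverse law of cosines:
  cos(∠TEU) = (ET² + EU² - TU²) / (2·ET·EU)
  ∠TEU = 20.84°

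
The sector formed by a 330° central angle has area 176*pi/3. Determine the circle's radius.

Sector area A = πr² × θ/360, so r² = 360A / (πθ).
r² = 360 × 176*pi/3 / (π × 330)
r² = 64
r = 8

8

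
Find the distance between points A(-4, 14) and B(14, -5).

The horizontal distance is |14 - -4| = 18 and the vertical distance is |-5 - 14| = 19.
By the Pythagorean theorem, d = sqrt(18^2 + 19^2) = sqrt(685).

sqrt(685)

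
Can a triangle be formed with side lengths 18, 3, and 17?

Check all three triangle inequalities:
18 + 3 = 21 > 17 ✓
18 + 17 = 35 > 3 ✓
3 + 17 = 20 > 18 ✓
All conditions hold, so these sides form a valid triangle.

Yes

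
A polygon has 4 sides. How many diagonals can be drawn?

The number of diagonals in an n-gon is n(n - 3)/2.
For n = 4: 4(4 - 3)/2 = 4 × 1 / 2 = 2.

2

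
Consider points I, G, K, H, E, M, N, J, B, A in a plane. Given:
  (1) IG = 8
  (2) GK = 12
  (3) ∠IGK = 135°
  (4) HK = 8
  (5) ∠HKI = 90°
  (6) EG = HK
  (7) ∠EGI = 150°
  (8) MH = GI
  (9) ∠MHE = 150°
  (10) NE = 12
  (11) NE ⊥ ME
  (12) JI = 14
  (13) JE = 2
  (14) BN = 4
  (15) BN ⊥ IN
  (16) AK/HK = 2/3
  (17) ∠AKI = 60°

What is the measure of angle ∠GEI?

From the given relations: EG = HK = 8.
Step 1: By the law of cosines on triangle EGI: EI² = 8² + 8² − 2·8·8·cos(150°) = 238.85, so EI ≈ 15.45.
Step 2: By the inverse law of cosines on triangle GEI: cos(∠GEI) = (8² + 15.45² − 8²) / (2·8·15.45) = 238.85/247.28 = 0.9659, so ∠GEI = 15°.

Therefore, the measure of angle ∠GEI = 15°.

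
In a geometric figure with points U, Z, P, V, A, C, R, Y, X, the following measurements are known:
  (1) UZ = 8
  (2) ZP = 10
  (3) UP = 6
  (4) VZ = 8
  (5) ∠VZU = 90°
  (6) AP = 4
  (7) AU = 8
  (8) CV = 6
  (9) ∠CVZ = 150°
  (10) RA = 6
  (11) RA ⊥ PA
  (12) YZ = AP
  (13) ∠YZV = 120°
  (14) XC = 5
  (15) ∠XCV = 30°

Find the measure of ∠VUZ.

Step 1: By the law of cosines on triangle UZV: UV² = 8² + 8² − 2·8·8·cos(90°) = 128, so UV = 8·√2.
Step 2: By the inverse law of cosines on triangle VUZ: cos(∠VUZ) = ((8·√2)² + 8² − 8²) / (2·8·√2·8) = 128/181.02 = 0.7071, so ∠VUZ = 45°.

Therefore, the measure of angle ∠VUZ = 45°.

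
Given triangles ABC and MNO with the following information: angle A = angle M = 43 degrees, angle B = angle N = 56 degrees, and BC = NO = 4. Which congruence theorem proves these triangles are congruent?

The given information provides:
angle A = angle M = 43 degrees, angle B = angle N = 56 degrees, and BC = NO = 4
This matches the AAS congruence theorem.
Two pairs of corresponding angles and a non-included side are equal (Angle-Angle-Side).

AAS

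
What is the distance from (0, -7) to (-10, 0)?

d = sqrt((-10)^2 + (7)^2) = sqrt(149)

sqrt(149)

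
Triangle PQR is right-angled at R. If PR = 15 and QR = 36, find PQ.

In a right triangle, the square of the hypotenuse equals the sum of the squares of the two legs.
The legs are 15 and 36, so the hypotenuse = sqrt(225 + 1296) = sqrt(1521) = 39.

39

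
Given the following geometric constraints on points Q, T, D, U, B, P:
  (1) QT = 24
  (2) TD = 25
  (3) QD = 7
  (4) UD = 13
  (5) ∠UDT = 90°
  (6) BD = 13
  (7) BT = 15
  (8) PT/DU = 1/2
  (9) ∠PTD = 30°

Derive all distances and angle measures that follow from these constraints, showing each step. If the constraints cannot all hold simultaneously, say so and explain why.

The constraints are consistent.

From the given relations:
  PT = 1/2·DU = 1/2·13 ≈ 6.5

Step 1: From TD = 25, DU = 13, and ∠TDU = 90°, by the law of cosines:
  TU² = TD² + DU² - 2·TD·DU·cos(90°) = 625 + 169 - 0 = 794
  TU ≈ 28.18

Step 2: From DT = 25, TP = 6.5, and ∠DTP = 30°, by the law of cosines:
  DP² = DT² + TP² - 2·DT·TP·cos(30°) = 625 + 42.25 - 281.5 = 385.8
  DP ≈ 19.64

Step 3: From QD = 7, QT = 24, DT = 25, by the inverse law of cosines:
  cos(∠DQT) = (QD² + QT² - DT²) / (2·QD·QT)
  ∠DQT = 90°

Step 4: From TB = 15, TD = 25, BD = 13, by the inverse law of cosines:
  cos(∠BTD) = (TB² + TD² - BD²) / (2·TB·TD)
  ∠BTD = 24.77°

Step 5: From TD = 25, TQ = 24, DQ = 7, by the inverse law of cosines:
  cos(∠DTQ) = (TD² + TQ² - DQ²) / (2·TD·TQ)
  ∠DTQ = 16.26°

Step 6: From DB = 13, DT = 25, BT = 15, by the inverse law of cosines:
  cos(∠BDT) = (DB² + DT² - BT²) / (2·DB·DT)
  ∠BDT = 28.91°

Step 7: From DQ = 7, DT = 25, QT = 24, by the inverse law of cosines:
  cos(∠QDT) = (DQ² + DT² - QT²) / (2·DQ·DT)
  ∠QDT = 73.74°

Step 8: From BD = 13, BT = 15, DT = 25, by the inverse law of cosines:
  cos(∠DBT) = (BD² + BT² - DT²) / (2·BD·BT)
  ∠DBT = 126.32°

Step 9: From TD = 25, TU = 28.18, DU = 13, by the inverse law of cosines:
  cos(∠DTU) = (TD² + TU² - DU²) / (2·TD·TU)
  ∠DTU = 27.47°

Step 10: From DP = 19.64, DT = 25, PT = 6.5, by the inverse law of cosines:
  cos(∠PDT) = (DP² + DT² - PT²) / (2·DP·DT)
  ∠PDT = 9.52°

Step 11: From UD = 13, UT = 28.18, DT = 25, by the inverse law of cosines:
  cos(∠DUT) = (UD² + UT² - DT²) / (2·UD·UT)
  ∠DUT = 62.53°

Step 12: From PD = 19.64, PT = 6.5, DT = 25, by the inverse law of cosines:
  cos(∠DPT) = (PD² + PT² - DT²) / (2·PD·PT)
  ∠DPT = 140.48°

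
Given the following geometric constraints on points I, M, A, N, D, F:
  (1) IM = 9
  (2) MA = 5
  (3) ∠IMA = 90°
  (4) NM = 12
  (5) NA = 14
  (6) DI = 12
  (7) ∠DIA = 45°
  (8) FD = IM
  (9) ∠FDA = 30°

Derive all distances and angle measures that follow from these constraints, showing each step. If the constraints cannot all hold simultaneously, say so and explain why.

The constraints are consistent.

From the given relations:
  FD = IM = 9

Step 1: From IM = 9, MA = 5, and ∠IMA = 90°, by the law of cosines:
  IA² = IM² + MA² - 2·IM·MA·cos(90°) = 81 + 25 - 0 = 106
  IA = √106

Step 2: From MA = 5, MN = 12, AN = 14, by the inverse law of cosines:
  cos(∠AMN) = (MA² + MN² - AN²) / (2·MA·MN)
  ∠AMN = 103°

Step 3: From AM = 5, AN = 14, MN = 12, by the inverse law of cosines:
  cos(∠MAN) = (AM² + AN² - MN²) / (2·AM·AN)
  ∠MAN = 56.63°

Step 4: From NA = 14, NM = 12, AM = 5, by the inverse law of cosines:
  cos(∠ANM) = (NA² + NM² - AM²) / (2·NA·NM)
  ∠ANM = 20.36°

Step 5: From AI = √106, ID = 12, and ∠AID = 45°, by the law of cosines:
  AD² = AI² + ID² - 2·AI·ID·cos(45°) = 106 + 144 - 174.7 = 75.28
  AD ≈ 8.68

Step 6: From IA = √106, IM = 9, AM = 5, by the inverse law of cosines:
  cos(∠AIM) = (IA² + IM² - AM²) / (2·IA·IM)
  ∠AIM = 29.05°

Step 7: From AI = √106, AM = 5, IM = 9, by the inverse law of cosines:
  cos(∠IAM) = (AI² + AM² - IM²) / (2·AI·AM)
  ∠IAM = 60.95°

Step 8: From AD = 8.68, DF = 9, and ∠ADF = 30°, by the law of cosines:
  AF² = AD² + DF² - 2·AD·DF·cos(30°) = 75.28 + 81 - 135.2 = 21.03
  AF ≈ 4.59

Step 9: From AD = 8.68, AI = √106, DI = 12, by the inverse law of cosines:
  cos(∠DAI) = (AD² + AI² - DI²) / (2·AD·AI)
  ∠DAI = 77.96°

Step 10: From DA = 8.68, DI = 12, AI = √106, by the inverse law of cosines:
  cos(∠ADI) = (DA² + DI² - AI²) / (2·DA·DI)
  ∠ADI = 57.04°

Step 11: From AD = 8.68, AF = 4.59, DF = 9, by the inverse law of cosines:
  cos(∠DAF) = (AD² + AF² - DF²) / (2·AD·AF)
  ∠DAF = 78.91°

Step 12: From FA = 4.59, FD = 9, AD = 8.68, by the inverse law of cosines:
  cos(∠AFD) = (FA² + FD² - AD²) / (2·FA·FD)
  ∠AFD = 71.09°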